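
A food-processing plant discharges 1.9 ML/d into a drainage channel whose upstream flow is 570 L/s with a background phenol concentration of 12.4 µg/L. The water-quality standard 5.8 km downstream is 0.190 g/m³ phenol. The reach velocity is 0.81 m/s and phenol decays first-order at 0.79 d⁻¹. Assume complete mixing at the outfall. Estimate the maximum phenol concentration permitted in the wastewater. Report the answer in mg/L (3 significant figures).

1.9 ML/d = 0.02199 m³/s.
570 L/s = 0.57 m³/s.
12.4 µg/L = 0.0124 mg/L.
Travel time to the compliance point: t = 5800/0.81 = 7160 s = 0.08288 d; decay factor exp(−0.79·0.08288) = 0.9366.
So the concentration just after mixing may be at most 0.19/0.9366 = 0.2029 mg/L.
Mass balance: 0.2029·0.592 = 0.02199·Cₑ + 0.57·0.0124.
Cₑ = (0.1201 − 0.007068) / 0.02199 = 5.139 mg/L.

5.14 mg/L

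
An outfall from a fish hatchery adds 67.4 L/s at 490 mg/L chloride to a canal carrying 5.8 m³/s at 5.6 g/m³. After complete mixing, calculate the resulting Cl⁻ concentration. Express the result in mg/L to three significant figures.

11.2 mg/L

67.4 L/s = 0.0674 m³/s.
Flow-weighted mixing gives C = (0.0674·490 + 5.8·5.6) / (0.0674 + 5.8) = 65.51/5.867 = 11.16 mg/L.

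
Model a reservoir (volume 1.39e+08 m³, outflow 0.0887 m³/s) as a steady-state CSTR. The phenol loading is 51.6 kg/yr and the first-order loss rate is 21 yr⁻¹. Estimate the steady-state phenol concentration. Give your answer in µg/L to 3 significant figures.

Outflow Q = 0.0887 m³/s × 3.156e+07 s/yr = 2.799e+06 m³/yr.
Steady-state CSTR mass balance: W = Q·C + k·V·C, so C = W/(Q + kV).
Q + kV = 2.799e+06 + 21·1.39e+08 = 2.922e+09 m³/yr.
C = 51.6/2.922e+09 = 1.766e-08 kg/m³ = 1.766e-05 mg/L = 0.01766 µg/L.

0.0177 µg/L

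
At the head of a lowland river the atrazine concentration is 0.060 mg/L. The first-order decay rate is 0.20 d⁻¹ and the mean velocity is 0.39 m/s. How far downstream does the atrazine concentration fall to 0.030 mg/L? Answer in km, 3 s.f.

117 km

From C = C₀·e^(−kt), t = ln(C₀/C)/k = ln(0.060/0.030)/0.20 = 0.6931/0.20 = 3.466 d.
Distance = v·t = 0.39 m/s × 2.994e+05 s = 1.168e+05 m = 116.8 km.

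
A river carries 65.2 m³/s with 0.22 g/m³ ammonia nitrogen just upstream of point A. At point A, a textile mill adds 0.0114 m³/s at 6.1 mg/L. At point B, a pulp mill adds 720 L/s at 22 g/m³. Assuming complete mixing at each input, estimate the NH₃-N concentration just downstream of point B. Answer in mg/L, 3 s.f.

After input A: C = (65.2·0.22 + 0.0114·6.1) / 65.21 = 0.221 mg/L.
720 L/s = 0.72 m³/s.
After input B: C = (65.21·0.221 + 0.72·22) / 65.93 = 0.4589 mg/L.

0.459 mg/L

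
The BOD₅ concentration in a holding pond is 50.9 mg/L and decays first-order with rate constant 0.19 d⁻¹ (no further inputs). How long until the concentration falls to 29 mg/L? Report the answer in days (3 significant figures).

2.96 d

t = ln(C₀/C)/k = ln(50.9/29)/0.19 = 0.5626/0.19 = 2.961 d.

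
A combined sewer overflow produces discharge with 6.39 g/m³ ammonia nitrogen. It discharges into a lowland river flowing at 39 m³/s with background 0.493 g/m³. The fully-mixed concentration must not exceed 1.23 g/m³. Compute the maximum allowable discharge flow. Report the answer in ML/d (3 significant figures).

481 ML/d

Mass balance at complete mixing: C_std·(Q_w + Q_r) = Q_w·C_e + Q_r·C_b.
Rearranging, Q_w = Q_r·(C_std − C_b)/(C_e − C_std) = 39·(1.23 − 0.493) / (6.39 − 1.23) = 5.57 m³/s.
= 481.3 ML/d.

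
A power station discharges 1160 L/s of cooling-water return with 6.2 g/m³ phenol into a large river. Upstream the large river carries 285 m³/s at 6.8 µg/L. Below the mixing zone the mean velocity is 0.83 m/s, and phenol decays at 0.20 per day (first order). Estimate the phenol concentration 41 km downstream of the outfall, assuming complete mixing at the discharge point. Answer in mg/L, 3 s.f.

0.0285 mg/L

1160 L/s = 1.16 m³/s.
6.8 µg/L = 0.0068 mg/L.
After complete mixing, C₀ = (1.16·6.2 + 285·0.0068) / 286.2 = 0.03191 mg/L.
Travel time t = 4.1e+04 m / 0.83 m/s = 4.94e+04 s = 0.5717 d.
C = 0.03191·exp(−0.20·0.5717) = 0.03191·0.8919 = 0.02846 mg/L.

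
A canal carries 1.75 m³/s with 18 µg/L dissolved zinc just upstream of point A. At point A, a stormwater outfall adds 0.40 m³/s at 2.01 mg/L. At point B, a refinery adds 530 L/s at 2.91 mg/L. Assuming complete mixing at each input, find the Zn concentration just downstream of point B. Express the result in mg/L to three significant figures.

0.887 mg/L

18 µg/L = 0.018 mg/L.
After input A: C = (1.75·0.018 + 0.4·2.01) / 2.15 = 0.3886 mg/L.
530 L/s = 0.53 m³/s.
After input B: C = (2.15·0.3886 + 0.53·2.91) / 2.68 = 0.8872 mg/L.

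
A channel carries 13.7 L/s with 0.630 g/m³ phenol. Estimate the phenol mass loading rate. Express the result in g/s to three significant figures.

13.7 L/s = 0.0137 m³/s.
Mass flux = Q·C = 0.0137 m³/s × 0.63 g/m³ = 0.008631 g/s.

0.00863 g/s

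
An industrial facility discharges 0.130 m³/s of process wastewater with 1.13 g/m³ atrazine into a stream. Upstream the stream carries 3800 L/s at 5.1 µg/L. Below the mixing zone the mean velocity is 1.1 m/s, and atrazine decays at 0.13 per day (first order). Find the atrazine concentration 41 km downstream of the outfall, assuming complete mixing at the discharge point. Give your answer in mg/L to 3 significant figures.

0.0400 mg/L

3800 L/s = 3.8 m³/s.
5.1 µg/L = 0.0051 mg/L.
After complete mixing, C₀ = (0.13·1.13 + 3.8·0.0051) / 3.93 = 0.04231 mg/L.
Travel time t = 4.1e+04 m / 1.1 m/s = 3.727e+04 s = 0.4314 d.
C = 0.04231·exp(−0.13·0.4314) = 0.04231·0.9455 = 0.04 mg/L.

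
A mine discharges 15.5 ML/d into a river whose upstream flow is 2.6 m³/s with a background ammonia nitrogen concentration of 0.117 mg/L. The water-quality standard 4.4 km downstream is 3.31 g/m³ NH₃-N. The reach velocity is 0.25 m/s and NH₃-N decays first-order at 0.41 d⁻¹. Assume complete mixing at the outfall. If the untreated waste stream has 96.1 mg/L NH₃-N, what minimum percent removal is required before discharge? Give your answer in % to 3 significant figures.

15.5 ML/d = 0.1794 m³/s.
Travel time to the compliance point: t = 4400/0.25 = 1.76e+04 s = 0.2037 d; decay factor exp(−0.41·0.2037) = 0.9199.
So the concentration just after mixing may be at most 3.31/0.9199 = 3.598 mg/L.
Mass balance: 3.598·2.779 = 0.1794·Cₑ + 2.6·0.117.
Cₑ = (10 − 0.3042) / 0.1794 = 54.05 mg/L.
Required removal = 1 − 54.05/96.1 = 43.75 %.

43.8 %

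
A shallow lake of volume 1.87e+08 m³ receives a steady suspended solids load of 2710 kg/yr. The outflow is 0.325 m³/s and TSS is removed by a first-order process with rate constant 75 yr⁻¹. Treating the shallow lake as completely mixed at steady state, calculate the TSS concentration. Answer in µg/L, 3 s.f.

Outflow Q = 0.325 m³/s × 3.156e+07 s/yr = 1.026e+07 m³/yr.
Steady-state CSTR mass balance: W = Q·C + k·V·C, so C = W/(Q + kV).
Q + kV = 1.026e+07 + 75·1.87e+08 = 1.404e+10 m³/yr.
C = 2710/1.404e+10 = 1.931e-07 kg/m³ = 0.0001931 mg/L = 0.1931 µg/L.

0.193 µg/L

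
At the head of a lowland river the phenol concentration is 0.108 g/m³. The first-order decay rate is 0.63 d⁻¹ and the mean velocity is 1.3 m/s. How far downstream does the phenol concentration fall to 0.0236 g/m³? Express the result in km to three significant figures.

271 km

From C = C₀·e^(−kt), t = ln(C₀/C)/k = ln(0.108/0.0236)/0.63 = 1.521/0.63 = 2.414 d.
Distance = v·t = 1.3 m/s × 2.086e+05 s = 2.712e+05 m = 271.2 km.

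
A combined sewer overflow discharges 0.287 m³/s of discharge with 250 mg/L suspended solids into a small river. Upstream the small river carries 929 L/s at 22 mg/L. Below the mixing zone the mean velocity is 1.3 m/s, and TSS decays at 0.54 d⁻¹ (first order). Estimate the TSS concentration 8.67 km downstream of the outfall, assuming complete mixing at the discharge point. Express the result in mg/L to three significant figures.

929 L/s = 0.929 m³/s.
After complete mixing, C₀ = (0.287·250 + 0.929·22) / 1.216 = 75.81 mg/L.
Travel time t = 8670 m / 1.3 m/s = 6669 s = 0.07719 d.
C = 75.81·exp(−0.54·0.07719) = 75.81·0.9592 = 72.72 mg/L.

72.7 mg/L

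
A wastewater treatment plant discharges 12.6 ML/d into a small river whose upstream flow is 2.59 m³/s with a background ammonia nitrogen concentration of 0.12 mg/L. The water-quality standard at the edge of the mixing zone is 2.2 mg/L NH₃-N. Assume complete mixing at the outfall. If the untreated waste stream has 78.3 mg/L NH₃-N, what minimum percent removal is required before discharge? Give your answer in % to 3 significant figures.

50.0 %

12.6 ML/d = 0.1458 m³/s.
Mass balance: 2.2·2.736 = 0.1458·Cₑ + 2.59·0.12.
Cₑ = (6.019 − 0.3108) / 0.1458 = 39.14 mg/L.
Required removal = 1 − 39.14/78.3 = 50.01 %.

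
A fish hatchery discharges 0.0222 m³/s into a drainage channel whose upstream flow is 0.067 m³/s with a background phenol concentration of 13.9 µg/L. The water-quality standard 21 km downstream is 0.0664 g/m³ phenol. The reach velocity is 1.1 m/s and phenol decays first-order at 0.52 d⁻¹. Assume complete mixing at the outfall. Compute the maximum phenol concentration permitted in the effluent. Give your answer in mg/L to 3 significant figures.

0.257 mg/L

13.9 µg/L = 0.0139 mg/L.
Travel time to the compliance point: t = 2.1e+04/1.1 = 1.909e+04 s = 0.221 d; decay factor exp(−0.52·0.221) = 0.8915.
So the concentration just after mixing may be at most 0.0664/0.8915 = 0.07448 mg/L.
Mass balance: 0.07448·0.0892 = 0.0222·Cₑ + 0.067·0.0139.
Cₑ = (0.006644 − 0.0009313) / 0.0222 = 0.2573 mg/L.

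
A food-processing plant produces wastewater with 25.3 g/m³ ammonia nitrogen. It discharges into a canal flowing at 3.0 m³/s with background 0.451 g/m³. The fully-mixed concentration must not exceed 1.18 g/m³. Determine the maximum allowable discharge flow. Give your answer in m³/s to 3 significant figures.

0.0907 m³/s

Mass balance at complete mixing: C_std·(Q_w + Q_r) = Q_w·C_e + Q_r·C_b.
Rearranging, Q_w = Q_r·(C_std − C_b)/(C_e − C_std) = 3.0·(1.18 − 0.451) / (25.3 − 1.18) = 0.09067 m³/s.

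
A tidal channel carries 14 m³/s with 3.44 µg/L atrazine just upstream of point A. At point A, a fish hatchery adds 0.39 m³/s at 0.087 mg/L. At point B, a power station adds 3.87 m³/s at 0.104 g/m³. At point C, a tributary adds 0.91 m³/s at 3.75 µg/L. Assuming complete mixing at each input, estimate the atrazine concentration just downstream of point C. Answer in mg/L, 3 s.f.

3.44 µg/L = 0.00344 mg/L.
After input A: C = (14·0.00344 + 0.39·0.087) / 14.39 = 0.005705 mg/L.
After input B: C = (14.39·0.005705 + 3.87·0.104) / 18.26 = 0.02654 mg/L.
3.75 µg/L = 0.00375 mg/L.
After input C: C = (18.26·0.02654 + 0.91·0.00375) / 19.17 = 0.02546 mg/L.

0.0255 mg/L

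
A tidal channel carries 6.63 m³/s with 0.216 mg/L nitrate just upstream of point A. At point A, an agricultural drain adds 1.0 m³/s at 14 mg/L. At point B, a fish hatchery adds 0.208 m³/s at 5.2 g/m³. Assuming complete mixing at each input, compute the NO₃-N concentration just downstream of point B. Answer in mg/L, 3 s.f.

2.11 mg/L

After input A: C = (6.63·0.216 + 1·14) / 7.63 = 2.023 mg/L.
After input B: C = (7.63·2.023 + 0.208·5.2) / 7.838 = 2.107 mg/L.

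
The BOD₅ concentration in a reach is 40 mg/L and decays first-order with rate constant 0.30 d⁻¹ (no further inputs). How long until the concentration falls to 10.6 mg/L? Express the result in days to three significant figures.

t = ln(C₀/C)/k = ln(40/10.6)/0.30 = 1.328/0.30 = 4.427 d.

4.43 d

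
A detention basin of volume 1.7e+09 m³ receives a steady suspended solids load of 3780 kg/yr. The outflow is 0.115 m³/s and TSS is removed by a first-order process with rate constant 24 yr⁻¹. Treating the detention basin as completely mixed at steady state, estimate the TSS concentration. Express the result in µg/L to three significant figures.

Outflow Q = 0.115 m³/s × 3.156e+07 s/yr = 3.629e+06 m³/yr.
Steady-state CSTR mass balance: W = Q·C + k·V·C, so C = W/(Q + kV).
Q + kV = 3.629e+06 + 24·1.7e+09 = 4.08e+10 m³/yr.
C = 3780/4.08e+10 = 9.264e-08 kg/m³ = 9.264e-05 mg/L = 0.09264 µg/L.

0.0926 µg/L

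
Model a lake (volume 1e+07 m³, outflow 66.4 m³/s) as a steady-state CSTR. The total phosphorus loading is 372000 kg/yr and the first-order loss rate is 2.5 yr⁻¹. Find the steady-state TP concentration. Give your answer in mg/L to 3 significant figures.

0.175 mg/L

Outflow Q = 66.4 m³/s × 3.156e+07 s/yr = 2.095e+09 m³/yr.
Steady-state CSTR mass balance: W = Q·C + k·V·C, so C = W/(Q + kV).
Q + kV = 2.095e+09 + 2.5·1e+07 = 2.12e+09 m³/yr.
C = 372000/2.12e+09 = 0.0001754 kg/m³ = 0.1754 mg/L.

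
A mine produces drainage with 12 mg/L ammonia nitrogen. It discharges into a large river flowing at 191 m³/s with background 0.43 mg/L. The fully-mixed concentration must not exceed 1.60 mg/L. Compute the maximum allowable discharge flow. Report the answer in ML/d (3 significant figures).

1860 ML/d

Mass balance at complete mixing: C_std·(Q_w + Q_r) = Q_w·C_e + Q_r·C_b.
Rearranging, Q_w = Q_r·(C_std − C_b)/(C_e − C_std) = 191·(1.6 − 0.43) / (12 − 1.6) = 21.49 m³/s.
= 1857 ML/d.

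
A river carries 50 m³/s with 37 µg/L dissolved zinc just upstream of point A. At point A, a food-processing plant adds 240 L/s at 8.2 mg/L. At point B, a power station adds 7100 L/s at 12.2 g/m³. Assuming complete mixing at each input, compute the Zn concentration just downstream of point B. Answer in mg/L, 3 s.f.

37 µg/L = 0.037 mg/L.
240 L/s = 0.24 m³/s.
After input A: C = (50·0.037 + 0.24·8.2) / 50.24 = 0.076 mg/L.
7100 L/s = 7.1 m³/s.
After input B: C = (50.24·0.076 + 7.1·12.2) / 57.34 = 1.577 mg/L.

1.58 mg/L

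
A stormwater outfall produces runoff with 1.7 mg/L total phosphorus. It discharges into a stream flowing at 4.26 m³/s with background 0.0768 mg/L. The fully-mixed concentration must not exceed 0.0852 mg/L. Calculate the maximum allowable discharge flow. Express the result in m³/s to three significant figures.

Mass balance at complete mixing: C_std·(Q_w + Q_r) = Q_w·C_e + Q_r·C_b.
Rearranging, Q_w = Q_r·(C_std − C_b)/(C_e − C_std) = 4.26·(0.0852 − 0.0768) / (1.7 − 0.0852) = 0.02216 m³/s.

0.0222 m³/s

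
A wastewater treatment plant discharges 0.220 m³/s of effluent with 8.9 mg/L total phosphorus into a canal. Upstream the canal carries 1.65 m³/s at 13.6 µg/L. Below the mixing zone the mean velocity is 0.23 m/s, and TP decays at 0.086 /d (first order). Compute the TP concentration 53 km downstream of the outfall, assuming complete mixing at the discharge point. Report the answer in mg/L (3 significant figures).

0.842 mg/L

13.6 µg/L = 0.0136 mg/L.
After complete mixing, C₀ = (0.22·8.9 + 1.65·0.0136) / 1.87 = 1.059 mg/L.
Travel time t = 5.3e+04 m / 0.23 m/s = 2.304e+05 s = 2.667 d.
C = 1.059·exp(−0.086·2.667) = 1.059·0.795 = 0.842 mg/L.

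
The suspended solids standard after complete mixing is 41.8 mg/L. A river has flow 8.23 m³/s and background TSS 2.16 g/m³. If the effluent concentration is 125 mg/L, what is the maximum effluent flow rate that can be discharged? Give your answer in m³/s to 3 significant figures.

3.92 m³/s

Mass balance at complete mixing: C_std·(Q_w + Q_r) = Q_w·C_e + Q_r·C_b.
Rearranging, Q_w = Q_r·(C_std − C_b)/(C_e − C_std) = 8.23·(41.8 − 2.16) / (125 − 41.8) = 3.921 m³/s.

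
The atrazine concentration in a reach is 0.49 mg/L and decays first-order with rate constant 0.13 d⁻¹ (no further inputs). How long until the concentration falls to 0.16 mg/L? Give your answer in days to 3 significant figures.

t = ln(C₀/C)/k = ln(0.49/0.16)/0.13 = 1.119/0.13 = 8.609 d.

8.61 d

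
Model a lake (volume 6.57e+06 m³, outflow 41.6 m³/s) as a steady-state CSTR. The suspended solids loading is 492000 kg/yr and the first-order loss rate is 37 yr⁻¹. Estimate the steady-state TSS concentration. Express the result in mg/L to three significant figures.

Outflow Q = 41.6 m³/s × 3.156e+07 s/yr = 1.313e+09 m³/yr.
Steady-state CSTR mass balance: W = Q·C + k·V·C, so C = W/(Q + kV).
Q + kV = 1.313e+09 + 37·6.57e+06 = 1.556e+09 m³/yr.
C = 492000/1.556e+09 = 0.0003162 kg/m³ = 0.3162 mg/L.

0.316 mg/L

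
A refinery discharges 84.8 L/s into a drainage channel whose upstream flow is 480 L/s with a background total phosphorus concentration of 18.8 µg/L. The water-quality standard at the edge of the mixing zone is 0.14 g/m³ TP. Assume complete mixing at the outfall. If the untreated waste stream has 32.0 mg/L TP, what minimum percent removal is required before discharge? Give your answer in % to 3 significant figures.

97.4 %

84.8 L/s = 0.0848 m³/s.
480 L/s = 0.48 m³/s.
18.8 µg/L = 0.0188 mg/L.
Mass balance: 0.14·0.5648 = 0.0848·Cₑ + 0.48·0.0188.
Cₑ = (0.07907 − 0.009024) / 0.0848 = 0.826 mg/L.
Required removal = 1 − 0.826/32.0 = 97.42 %.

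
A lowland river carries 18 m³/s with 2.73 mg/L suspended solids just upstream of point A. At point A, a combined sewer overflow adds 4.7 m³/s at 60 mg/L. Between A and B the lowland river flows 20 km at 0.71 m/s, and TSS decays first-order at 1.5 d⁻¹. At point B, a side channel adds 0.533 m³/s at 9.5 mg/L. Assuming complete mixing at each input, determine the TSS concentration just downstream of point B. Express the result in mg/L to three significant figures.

After input A: C = (18·2.73 + 4.7·60) / 22.7 = 14.59 mg/L.
Over the 20 km reach to input B (t = 2.817e+04 s = 0.326 d), decay gives C = 14.59·exp(−1.5·0.326) = 8.945 mg/L.
After input B: C = (22.7·8.945 + 0.533·9.5) / 23.23 = 8.958 mg/L.

8.96 mg/L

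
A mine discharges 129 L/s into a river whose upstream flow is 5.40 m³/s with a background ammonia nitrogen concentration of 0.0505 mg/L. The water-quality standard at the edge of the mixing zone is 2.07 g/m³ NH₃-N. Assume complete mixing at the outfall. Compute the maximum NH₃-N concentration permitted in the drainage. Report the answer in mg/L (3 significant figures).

129 L/s = 0.129 m³/s.
Mass balance: 2.07·5.529 = 0.129·Cₑ + 5.4·0.0505.
Cₑ = (11.45 − 0.2727) / 0.129 = 86.61 mg/L.

86.6 mg/L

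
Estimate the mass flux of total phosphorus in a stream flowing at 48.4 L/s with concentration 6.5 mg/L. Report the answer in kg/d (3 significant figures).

27.2 kg/d

48.4 L/s = 0.0484 m³/s.
Mass flux = Q·C = 0.0484 m³/s × 6.5 g/m³ = 0.3146 g/s.
= 0.3146 g/s × 86.4 = 27.18 kg/d.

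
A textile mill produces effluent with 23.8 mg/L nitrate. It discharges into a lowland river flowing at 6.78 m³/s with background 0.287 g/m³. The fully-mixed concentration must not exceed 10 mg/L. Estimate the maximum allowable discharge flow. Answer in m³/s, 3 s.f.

Mass balance at complete mixing: C_std·(Q_w + Q_r) = Q_w·C_e + Q_r·C_b.
Rearranging, Q_w = Q_r·(C_std − C_b)/(C_e − C_std) = 6.78·(10 − 0.287) / (23.8 − 10) = 4.772 m³/s.

4.77 m³/s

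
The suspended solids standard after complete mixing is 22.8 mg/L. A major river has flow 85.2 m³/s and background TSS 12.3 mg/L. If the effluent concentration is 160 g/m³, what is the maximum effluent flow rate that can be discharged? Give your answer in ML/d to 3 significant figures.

Mass balance at complete mixing: C_std·(Q_w + Q_r) = Q_w·C_e + Q_r·C_b.
Rearranging, Q_w = Q_r·(C_std − C_b)/(C_e − C_std) = 85.2·(22.8 − 12.3) / (160 − 22.8) = 6.52 m³/s.
= 563.4 ML/d.

563 ML/d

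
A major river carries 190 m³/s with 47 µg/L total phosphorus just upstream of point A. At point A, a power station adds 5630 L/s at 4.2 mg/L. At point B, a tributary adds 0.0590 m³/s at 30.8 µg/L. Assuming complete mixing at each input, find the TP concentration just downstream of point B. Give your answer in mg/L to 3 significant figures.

0.166 mg/L

47 µg/L = 0.047 mg/L.
5630 L/s = 5.63 m³/s.
After input A: C = (190·0.047 + 5.63·4.2) / 195.6 = 0.1665 mg/L.
30.8 µg/L = 0.0308 mg/L.
After input B: C = (195.6·0.1665 + 0.059·0.0308) / 195.7 = 0.1665 mg/L.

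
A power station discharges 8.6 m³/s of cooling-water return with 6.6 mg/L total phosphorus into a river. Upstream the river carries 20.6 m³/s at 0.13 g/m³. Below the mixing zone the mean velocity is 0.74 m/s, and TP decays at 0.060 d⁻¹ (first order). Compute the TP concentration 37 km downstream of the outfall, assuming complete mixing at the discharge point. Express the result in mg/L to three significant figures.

1.97 mg/L

After complete mixing, C₀ = (8.6·6.6 + 20.6·0.13) / 29.2 = 2.036 mg/L.
Travel time t = 3.7e+04 m / 0.74 m/s = 5e+04 s = 0.5787 d.
C = 2.036·exp(−0.060·0.5787) = 2.036·0.9659 = 1.966 mg/L.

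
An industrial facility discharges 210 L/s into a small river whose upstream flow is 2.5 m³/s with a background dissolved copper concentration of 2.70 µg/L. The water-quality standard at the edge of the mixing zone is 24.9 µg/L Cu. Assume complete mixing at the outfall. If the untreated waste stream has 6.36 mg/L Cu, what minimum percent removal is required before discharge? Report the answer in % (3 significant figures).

95.5 %

210 L/s = 0.21 m³/s.
2.70 µg/L = 0.0027 mg/L.
24.9 µg/L = 0.0249 mg/L.
Mass balance: 0.0249·2.71 = 0.21·Cₑ + 2.5·0.0027.
Cₑ = (0.06748 − 0.00675) / 0.21 = 0.2892 mg/L.
Required removal = 1 − 0.2892/6.36 = 95.45 %.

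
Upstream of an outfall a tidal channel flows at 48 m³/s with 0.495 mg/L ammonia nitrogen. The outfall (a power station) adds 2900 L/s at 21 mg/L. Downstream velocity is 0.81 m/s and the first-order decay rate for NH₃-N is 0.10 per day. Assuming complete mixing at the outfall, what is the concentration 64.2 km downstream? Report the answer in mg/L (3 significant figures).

1.52 mg/L

2900 L/s = 2.9 m³/s.
After complete mixing, C₀ = (2.9·21 + 48·0.495) / 50.9 = 1.663 mg/L.
Travel time t = 6.42e+04 m / 0.81 m/s = 7.926e+04 s = 0.9174 d.
C = 1.663·exp(−0.10·0.9174) = 1.663·0.9123 = 1.517 mg/L.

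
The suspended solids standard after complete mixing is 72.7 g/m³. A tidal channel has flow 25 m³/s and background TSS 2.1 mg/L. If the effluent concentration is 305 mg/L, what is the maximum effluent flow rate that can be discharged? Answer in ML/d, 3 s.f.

Mass balance at complete mixing: C_std·(Q_w + Q_r) = Q_w·C_e + Q_r·C_b.
Rearranging, Q_w = Q_r·(C_std − C_b)/(C_e − C_std) = 25·(72.7 − 2.1) / (305 − 72.7) = 7.598 m³/s.
= 656.5 ML/d.

656 ML/d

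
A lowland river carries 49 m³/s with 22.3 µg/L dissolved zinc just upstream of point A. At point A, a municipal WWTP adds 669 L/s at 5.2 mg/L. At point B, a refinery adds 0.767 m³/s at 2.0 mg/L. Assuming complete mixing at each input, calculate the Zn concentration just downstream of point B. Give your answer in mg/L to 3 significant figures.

0.121 mg/L

22.3 µg/L = 0.0223 mg/L.
669 L/s = 0.669 m³/s.
After input A: C = (49·0.0223 + 0.669·5.2) / 49.67 = 0.09204 mg/L.
After input B: C = (49.67·0.09204 + 0.767·2) / 50.44 = 0.1211 mg/L.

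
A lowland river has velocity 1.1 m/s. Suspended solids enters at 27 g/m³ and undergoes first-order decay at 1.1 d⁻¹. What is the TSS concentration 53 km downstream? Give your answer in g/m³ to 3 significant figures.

14.6 g/m³

Travel time t = 53 km / 1.1 m/s = 5.3e+04/1.1 = 4.818e+04 s = 0.5577 d.
First-order decay: C = 27·exp(−1.1·0.5577) = 27·0.5415 = 14.62 g/m³.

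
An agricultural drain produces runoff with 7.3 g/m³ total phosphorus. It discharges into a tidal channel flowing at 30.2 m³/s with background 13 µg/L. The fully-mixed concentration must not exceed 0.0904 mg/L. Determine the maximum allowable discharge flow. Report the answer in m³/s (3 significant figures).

0.324 m³/s

13 µg/L = 0.013 mg/L.
Mass balance at complete mixing: C_std·(Q_w + Q_r) = Q_w·C_e + Q_r·C_b.
Rearranging, Q_w = Q_r·(C_std − C_b)/(C_e − C_std) = 30.2·(0.0904 − 0.013) / (7.3 − 0.0904) = 0.3242 m³/s.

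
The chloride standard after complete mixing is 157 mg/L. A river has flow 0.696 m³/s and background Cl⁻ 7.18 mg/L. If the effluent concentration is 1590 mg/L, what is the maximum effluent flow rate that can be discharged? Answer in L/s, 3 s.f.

72.8 L/s

Mass balance at complete mixing: C_std·(Q_w + Q_r) = Q_w·C_e + Q_r·C_b.
Rearranging, Q_w = Q_r·(C_std − C_b)/(C_e − C_std) = 0.696·(157 − 7.18) / (1590 − 157) = 0.07277 m³/s.
= 72.77 L/s.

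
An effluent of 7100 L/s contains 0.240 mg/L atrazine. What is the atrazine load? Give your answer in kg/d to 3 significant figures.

147 kg/d

7100 L/s = 7.1 m³/s.
Mass flux = Q·C = 7.1 m³/s × 0.24 g/m³ = 1.704 g/s.
= 1.704 g/s × 86.4 = 147.2 kg/d.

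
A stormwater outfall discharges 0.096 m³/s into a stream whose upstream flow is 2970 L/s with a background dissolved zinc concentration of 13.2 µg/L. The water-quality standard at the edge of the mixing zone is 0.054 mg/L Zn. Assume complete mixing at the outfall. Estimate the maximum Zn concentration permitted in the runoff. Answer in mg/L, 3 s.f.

2970 L/s = 2.97 m³/s.
13.2 µg/L = 0.0132 mg/L.
Mass balance: 0.054·3.066 = 0.096·Cₑ + 2.97·0.0132.
Cₑ = (0.1656 − 0.0392) / 0.096 = 1.316 mg/L.

1.32 mg/L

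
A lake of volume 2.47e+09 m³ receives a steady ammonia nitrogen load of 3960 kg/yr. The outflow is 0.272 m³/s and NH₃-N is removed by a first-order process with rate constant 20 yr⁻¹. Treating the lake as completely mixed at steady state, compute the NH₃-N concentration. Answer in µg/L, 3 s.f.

0.0801 µg/L

Outflow Q = 0.272 m³/s × 3.156e+07 s/yr = 8.584e+06 m³/yr.
Steady-state CSTR mass balance: W = Q·C + k·V·C, so C = W/(Q + kV).
Q + kV = 8.584e+06 + 20·2.47e+09 = 4.941e+10 m³/yr.
C = 3960/4.941e+10 = 8.015e-08 kg/m³ = 8.015e-05 mg/L = 0.08015 µg/L.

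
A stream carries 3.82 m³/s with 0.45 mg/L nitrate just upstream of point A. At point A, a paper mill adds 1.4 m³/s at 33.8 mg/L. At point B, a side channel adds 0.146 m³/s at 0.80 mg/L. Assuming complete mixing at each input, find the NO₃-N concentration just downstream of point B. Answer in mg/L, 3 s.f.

After input A: C = (3.82·0.45 + 1.4·33.8) / 5.22 = 9.394 mg/L.
After input B: C = (5.22·9.394 + 0.146·0.8) / 5.366 = 9.161 mg/L.

9.16 mg/L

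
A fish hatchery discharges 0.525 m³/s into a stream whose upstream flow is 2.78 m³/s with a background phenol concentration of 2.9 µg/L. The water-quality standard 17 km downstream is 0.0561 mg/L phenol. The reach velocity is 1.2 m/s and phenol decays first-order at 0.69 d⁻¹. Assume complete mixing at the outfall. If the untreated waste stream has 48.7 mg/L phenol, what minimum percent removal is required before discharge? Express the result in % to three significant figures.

2.9 µg/L = 0.0029 mg/L.
Travel time to the compliance point: t = 1.7e+04/1.2 = 1.417e+04 s = 0.164 d; decay factor exp(−0.69·0.164) = 0.893.
So the concentration just after mixing may be at most 0.0561/0.893 = 0.06282 mg/L.
Mass balance: 0.06282·3.305 = 0.525·Cₑ + 2.78·0.0029.
Cₑ = (0.2076 − 0.008062) / 0.525 = 0.3801 mg/L.
Required removal = 1 − 0.3801/48.7 = 99.22 %.

99.2 %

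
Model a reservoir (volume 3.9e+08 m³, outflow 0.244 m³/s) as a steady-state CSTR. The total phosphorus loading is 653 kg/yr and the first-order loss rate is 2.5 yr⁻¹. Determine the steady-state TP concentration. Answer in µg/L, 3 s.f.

0.664 µg/L

Outflow Q = 0.244 m³/s × 3.156e+07 s/yr = 7.7e+06 m³/yr.
Steady-state CSTR mass balance: W = Q·C + k·V·C, so C = W/(Q + kV).
Q + kV = 7.7e+06 + 2.5·3.9e+08 = 9.827e+08 m³/yr.
C = 653/9.827e+08 = 6.645e-07 kg/m³ = 0.0006645 mg/L = 0.6645 µg/L.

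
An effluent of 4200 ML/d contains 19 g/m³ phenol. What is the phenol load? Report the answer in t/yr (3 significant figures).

29100 t/yr

4200 ML/d = 48.61 m³/s.
Mass flux = Q·C = 48.61 m³/s × 19 g/m³ = 923.6 g/s.
= 923.6 g/s × 31.56 = 2.915e+04 t/yr.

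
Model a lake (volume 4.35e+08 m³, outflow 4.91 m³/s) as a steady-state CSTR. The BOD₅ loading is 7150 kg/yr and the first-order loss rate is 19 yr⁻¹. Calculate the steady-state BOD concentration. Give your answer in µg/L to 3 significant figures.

Outflow Q = 4.91 m³/s × 3.156e+07 s/yr = 1.549e+08 m³/yr.
Steady-state CSTR mass balance: W = Q·C + k·V·C, so C = W/(Q + kV).
Q + kV = 1.549e+08 + 19·4.35e+08 = 8.42e+09 m³/yr.
C = 7150/8.42e+09 = 8.492e-07 kg/m³ = 0.0008492 mg/L = 0.8492 µg/L.

0.849 µg/L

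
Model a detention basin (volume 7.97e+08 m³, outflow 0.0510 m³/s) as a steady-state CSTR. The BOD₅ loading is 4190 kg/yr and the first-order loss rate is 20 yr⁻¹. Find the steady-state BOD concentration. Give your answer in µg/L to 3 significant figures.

0.263 µg/L

Outflow Q = 0.0510 m³/s × 3.156e+07 s/yr = 1.609e+06 m³/yr.
Steady-state CSTR mass balance: W = Q·C + k·V·C, so C = W/(Q + kV).
Q + kV = 1.609e+06 + 20·7.97e+08 = 1.594e+10 m³/yr.
C = 4190/1.594e+10 = 2.628e-07 kg/m³ = 0.0002628 mg/L = 0.2628 µg/L.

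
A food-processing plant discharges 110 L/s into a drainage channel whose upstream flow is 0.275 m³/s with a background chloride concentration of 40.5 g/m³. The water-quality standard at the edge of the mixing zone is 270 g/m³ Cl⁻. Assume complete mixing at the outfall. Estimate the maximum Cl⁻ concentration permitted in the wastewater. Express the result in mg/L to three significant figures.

844 mg/L

110 L/s = 0.11 m³/s.
Mass balance: 270·0.385 = 0.11·Cₑ + 0.275·40.5.
Cₑ = (104 − 11.14) / 0.11 = 843.8 mg/L.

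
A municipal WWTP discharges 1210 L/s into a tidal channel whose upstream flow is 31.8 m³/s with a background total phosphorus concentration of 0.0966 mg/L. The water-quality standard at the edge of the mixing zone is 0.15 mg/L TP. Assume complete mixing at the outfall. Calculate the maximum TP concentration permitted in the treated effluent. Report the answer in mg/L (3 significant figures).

1.55 mg/L

1210 L/s = 1.21 m³/s.
Mass balance: 0.15·33.01 = 1.21·Cₑ + 31.8·0.0966.
Cₑ = (4.951 − 3.072) / 1.21 = 1.553 mg/L.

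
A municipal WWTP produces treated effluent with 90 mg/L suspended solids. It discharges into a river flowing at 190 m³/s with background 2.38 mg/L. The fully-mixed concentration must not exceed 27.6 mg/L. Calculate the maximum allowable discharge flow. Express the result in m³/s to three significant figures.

Mass balance at complete mixing: C_std·(Q_w + Q_r) = Q_w·C_e + Q_r·C_b.
Rearranging, Q_w = Q_r·(C_std − C_b)/(C_e − C_std) = 190·(27.6 − 2.38) / (90 − 27.6) = 76.79 m³/s.

76.8 m³/s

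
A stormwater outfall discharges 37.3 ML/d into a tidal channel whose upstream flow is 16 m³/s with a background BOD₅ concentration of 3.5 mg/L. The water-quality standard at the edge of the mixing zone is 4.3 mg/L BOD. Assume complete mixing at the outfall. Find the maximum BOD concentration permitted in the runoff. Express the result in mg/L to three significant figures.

37.3 ML/d = 0.4317 m³/s.
Mass balance: 4.3·16.43 = 0.4317·Cₑ + 16·3.5.
Cₑ = (70.66 − 56) / 0.4317 = 33.95 mg/L.

33.9 mg/L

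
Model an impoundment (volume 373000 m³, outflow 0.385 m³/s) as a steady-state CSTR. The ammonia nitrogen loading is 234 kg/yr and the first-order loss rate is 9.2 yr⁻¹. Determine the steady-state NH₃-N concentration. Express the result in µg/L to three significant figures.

15.0 µg/L

Outflow Q = 0.385 m³/s × 3.156e+07 s/yr = 1.215e+07 m³/yr.
Steady-state CSTR mass balance: W = Q·C + k·V·C, so C = W/(Q + kV).
Q + kV = 1.215e+07 + 9.2·373000 = 1.558e+07 m³/yr.
C = 234/1.558e+07 = 1.502e-05 kg/m³ = 0.01502 mg/L = 15.02 µg/L.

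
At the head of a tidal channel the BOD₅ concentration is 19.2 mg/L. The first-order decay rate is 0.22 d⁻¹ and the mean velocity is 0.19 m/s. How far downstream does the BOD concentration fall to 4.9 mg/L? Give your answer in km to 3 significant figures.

102 km

From C = C₀·e^(−kt), t = ln(C₀/C)/k = ln(19.2/4.9)/0.22 = 1.366/0.22 = 6.208 d.
Distance = v·t = 0.19 m/s × 5.363e+05 s = 1.019e+05 m = 101.9 km.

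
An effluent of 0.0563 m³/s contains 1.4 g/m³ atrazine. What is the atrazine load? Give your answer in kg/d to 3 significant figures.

Mass flux = Q·C = 0.0563 m³/s × 1.4 g/m³ = 0.07882 g/s.
= 0.07882 g/s × 86.4 = 6.81 kg/d.

6.81 kg/d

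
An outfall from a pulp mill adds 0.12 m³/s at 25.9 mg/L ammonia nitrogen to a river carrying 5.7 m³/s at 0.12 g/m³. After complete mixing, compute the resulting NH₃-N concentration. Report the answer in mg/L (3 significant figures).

0.652 mg/L

Flow-weighted mixing gives C = (0.12·25.9 + 5.7·0.12) / (0.12 + 5.7) = 3.792/5.82 = 0.6515 mg/L.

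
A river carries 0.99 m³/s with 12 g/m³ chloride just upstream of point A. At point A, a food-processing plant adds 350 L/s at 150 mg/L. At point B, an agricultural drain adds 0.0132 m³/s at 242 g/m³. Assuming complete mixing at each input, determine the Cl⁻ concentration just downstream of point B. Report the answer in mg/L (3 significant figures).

350 L/s = 0.35 m³/s.
After input A: C = (0.99·12 + 0.35·150) / 1.34 = 48.04 mg/L.
After input B: C = (1.34·48.04 + 0.0132·242) / 1.353 = 49.94 mg/L.

49.9 mg/L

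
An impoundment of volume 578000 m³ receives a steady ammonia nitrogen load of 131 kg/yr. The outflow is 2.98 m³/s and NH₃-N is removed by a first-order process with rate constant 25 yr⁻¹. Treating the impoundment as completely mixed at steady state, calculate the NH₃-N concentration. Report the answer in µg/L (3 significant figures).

1.21 µg/L

Outflow Q = 2.98 m³/s × 3.156e+07 s/yr = 9.404e+07 m³/yr.
Steady-state CSTR mass balance: W = Q·C + k·V·C, so C = W/(Q + kV).
Q + kV = 9.404e+07 + 25·578000 = 1.085e+08 m³/yr.
C = 131/1.085e+08 = 1.207e-06 kg/m³ = 0.001207 mg/L = 1.207 µg/L.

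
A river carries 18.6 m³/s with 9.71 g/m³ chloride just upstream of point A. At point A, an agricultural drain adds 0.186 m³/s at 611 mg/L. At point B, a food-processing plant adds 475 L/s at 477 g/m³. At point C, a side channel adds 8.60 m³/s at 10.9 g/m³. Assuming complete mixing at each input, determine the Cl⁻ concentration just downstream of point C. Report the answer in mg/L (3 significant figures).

22.1 mg/L

After input A: C = (18.6·9.71 + 0.186·611) / 18.79 = 15.66 mg/L.
475 L/s = 0.475 m³/s.
After input B: C = (18.79·15.66 + 0.475·477) / 19.26 = 27.04 mg/L.
After input C: C = (19.26·27.04 + 8.6·10.9) / 27.86 = 22.06 mg/L.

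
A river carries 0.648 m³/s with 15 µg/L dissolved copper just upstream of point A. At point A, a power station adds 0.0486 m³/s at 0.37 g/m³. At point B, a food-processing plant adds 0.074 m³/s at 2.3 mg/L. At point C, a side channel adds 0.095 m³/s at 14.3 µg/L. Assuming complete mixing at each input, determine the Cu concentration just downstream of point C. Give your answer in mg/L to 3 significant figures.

15 µg/L = 0.015 mg/L.
After input A: C = (0.648·0.015 + 0.0486·0.37) / 0.6966 = 0.03977 mg/L.
After input B: C = (0.6966·0.03977 + 0.074·2.3) / 0.7706 = 0.2568 mg/L.
14.3 µg/L = 0.0143 mg/L.
After input C: C = (0.7706·0.2568 + 0.095·0.0143) / 0.8656 = 0.2302 mg/L.

0.230 mg/L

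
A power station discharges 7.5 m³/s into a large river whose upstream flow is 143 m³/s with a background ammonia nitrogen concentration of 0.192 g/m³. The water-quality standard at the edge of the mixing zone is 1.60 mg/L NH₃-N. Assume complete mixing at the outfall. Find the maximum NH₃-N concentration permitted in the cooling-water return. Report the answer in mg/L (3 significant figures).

Mass balance: 1.6·150.5 = 7.5·Cₑ + 143·0.192.
Cₑ = (240.8 − 27.46) / 7.5 = 28.45 mg/L.

28.4 mg/L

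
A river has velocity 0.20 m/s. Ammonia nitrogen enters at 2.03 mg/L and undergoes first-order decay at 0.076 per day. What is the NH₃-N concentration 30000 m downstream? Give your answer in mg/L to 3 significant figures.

1.78 mg/L

Travel time t = 30000 m / 0.20 m/s = 3e+04/0.20 = 1.5e+05 s = 1.736 d.
First-order decay: C = 2.03·exp(−0.076·1.736) = 2.03·0.8764 = 1.779 mg/L.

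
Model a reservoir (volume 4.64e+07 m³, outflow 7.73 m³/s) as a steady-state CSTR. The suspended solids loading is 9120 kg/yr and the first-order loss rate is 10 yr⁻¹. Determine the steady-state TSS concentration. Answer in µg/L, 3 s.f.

Outflow Q = 7.73 m³/s × 3.156e+07 s/yr = 2.439e+08 m³/yr.
Steady-state CSTR mass balance: W = Q·C + k·V·C, so C = W/(Q + kV).
Q + kV = 2.439e+08 + 10·4.64e+07 = 7.079e+08 m³/yr.
C = 9120/7.079e+08 = 1.288e-05 kg/m³ = 0.01288 mg/L = 12.88 µg/L.

12.9 µg/L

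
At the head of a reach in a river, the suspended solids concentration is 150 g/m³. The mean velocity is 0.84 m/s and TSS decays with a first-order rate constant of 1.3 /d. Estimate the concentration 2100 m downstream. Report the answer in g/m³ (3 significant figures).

Travel time t = 2100 m / 0.84 m/s = 2100/0.84 = 2500 s = 0.02894 d.
First-order decay: C = 150·exp(−1.3·0.02894) = 150·0.9631 = 144.5 g/m³.

144 g/m³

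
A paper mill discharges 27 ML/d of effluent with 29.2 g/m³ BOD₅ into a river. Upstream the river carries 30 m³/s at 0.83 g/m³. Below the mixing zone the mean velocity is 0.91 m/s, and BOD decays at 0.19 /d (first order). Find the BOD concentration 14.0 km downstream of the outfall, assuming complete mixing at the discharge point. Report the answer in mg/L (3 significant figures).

1.09 mg/L

27 ML/d = 0.3125 m³/s.
After complete mixing, C₀ = (0.3125·29.2 + 30·0.83) / 30.31 = 1.122 mg/L.
Travel time t = 1.4e+04 m / 0.91 m/s = 1.538e+04 s = 0.1781 d.
C = 1.122·exp(−0.19·0.1781) = 1.122·0.9667 = 1.085 mg/L.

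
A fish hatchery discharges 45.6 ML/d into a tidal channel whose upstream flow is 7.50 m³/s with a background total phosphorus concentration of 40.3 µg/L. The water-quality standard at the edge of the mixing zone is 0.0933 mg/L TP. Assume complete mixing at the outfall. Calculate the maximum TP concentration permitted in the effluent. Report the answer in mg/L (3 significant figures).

45.6 ML/d = 0.5278 m³/s.
40.3 µg/L = 0.0403 mg/L.
Mass balance: 0.0933·8.028 = 0.5278·Cₑ + 7.5·0.0403.
Cₑ = (0.749 − 0.3022) / 0.5278 = 0.8465 mg/L.

0.846 mg/L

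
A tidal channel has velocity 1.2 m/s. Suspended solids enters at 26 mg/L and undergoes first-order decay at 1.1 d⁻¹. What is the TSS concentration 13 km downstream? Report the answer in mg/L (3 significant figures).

22.7 mg/L

Travel time t = 13 km / 1.2 m/s = 1.3e+04/1.2 = 1.083e+04 s = 0.1254 d.
First-order decay: C = 26·exp(−1.1·0.1254) = 26·0.8712 = 22.65 mg/L.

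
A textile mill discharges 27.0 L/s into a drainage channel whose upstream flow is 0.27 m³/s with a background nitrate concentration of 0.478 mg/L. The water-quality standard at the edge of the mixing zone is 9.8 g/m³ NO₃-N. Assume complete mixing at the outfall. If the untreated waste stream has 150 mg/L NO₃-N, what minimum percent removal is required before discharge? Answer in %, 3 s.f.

31.3 %

27.0 L/s = 0.027 m³/s.
Mass balance: 9.8·0.297 = 0.027·Cₑ + 0.27·0.478.
Cₑ = (2.911 − 0.1291) / 0.027 = 103 mg/L.
Required removal = 1 − 103/150 = 31.32 %.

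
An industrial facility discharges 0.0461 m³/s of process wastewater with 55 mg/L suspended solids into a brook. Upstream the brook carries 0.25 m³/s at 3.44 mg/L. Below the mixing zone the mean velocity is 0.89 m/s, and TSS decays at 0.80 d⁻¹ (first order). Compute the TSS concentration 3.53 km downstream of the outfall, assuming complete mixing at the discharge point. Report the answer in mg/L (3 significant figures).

11.1 mg/L

After complete mixing, C₀ = (0.0461·55 + 0.25·3.44) / 0.2961 = 11.47 mg/L.
Travel time t = 3530 m / 0.89 m/s = 3966 s = 0.04591 d.
C = 11.47·exp(−0.80·0.04591) = 11.47·0.9639 = 11.05 mg/L.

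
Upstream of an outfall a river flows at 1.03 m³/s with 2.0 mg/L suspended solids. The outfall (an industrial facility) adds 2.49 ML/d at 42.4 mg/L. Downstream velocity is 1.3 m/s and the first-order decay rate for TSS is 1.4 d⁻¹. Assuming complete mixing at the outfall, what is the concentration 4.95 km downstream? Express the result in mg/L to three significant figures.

2.49 ML/d = 0.02882 m³/s.
After complete mixing, C₀ = (0.02882·42.4 + 1.03·2) / 1.059 = 3.1 mg/L.
Travel time t = 4950 m / 1.3 m/s = 3808 s = 0.04407 d.
C = 3.1·exp(−1.4·0.04407) = 3.1·0.9402 = 2.914 mg/L.

2.91 mg/L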